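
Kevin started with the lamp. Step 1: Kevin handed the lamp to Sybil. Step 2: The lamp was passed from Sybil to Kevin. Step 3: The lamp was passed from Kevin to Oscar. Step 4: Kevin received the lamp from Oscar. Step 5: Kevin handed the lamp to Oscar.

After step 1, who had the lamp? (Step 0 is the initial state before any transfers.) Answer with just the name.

Answer: Sybil

Derivation:
Tracking the lamp holder through step 1:
After step 0 (start): Kevin
After step 1: Sybil

At step 1, the holder is Sybil.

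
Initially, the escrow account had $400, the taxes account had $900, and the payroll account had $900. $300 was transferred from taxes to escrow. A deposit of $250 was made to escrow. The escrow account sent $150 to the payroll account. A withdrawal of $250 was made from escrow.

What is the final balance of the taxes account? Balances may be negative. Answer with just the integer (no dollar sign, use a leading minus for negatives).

Tracking account balances step by step:
Start: escrow=400, taxes=900, payroll=900
Event 1 (transfer 300 taxes -> escrow): taxes: 900 - 300 = 600, escrow: 400 + 300 = 700. Balances: escrow=700, taxes=600, payroll=900
Event 2 (deposit 250 to escrow): escrow: 700 + 250 = 950. Balances: escrow=950, taxes=600, payroll=900
Event 3 (transfer 150 escrow -> payroll): escrow: 950 - 150 = 800, payroll: 900 + 150 = 1050. Balances: escrow=800, taxes=600, payroll=1050
Event 4 (withdraw 250 from escrow): escrow: 800 - 250 = 550. Balances: escrow=550, taxes=600, payroll=1050

Final balance of taxes: 600

Answer: 600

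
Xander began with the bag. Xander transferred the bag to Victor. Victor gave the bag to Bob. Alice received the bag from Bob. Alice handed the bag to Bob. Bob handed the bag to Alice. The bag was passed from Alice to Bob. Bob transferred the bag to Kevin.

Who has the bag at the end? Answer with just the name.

Tracking the bag through each event:
Start: Xander has the bag.
After event 1: Victor has the bag.
After event 2: Bob has the bag.
After event 3: Alice has the bag.
After event 4: Bob has the bag.
After event 5: Alice has the bag.
After event 6: Bob has the bag.
After event 7: Kevin has the bag.

Answer: Kevin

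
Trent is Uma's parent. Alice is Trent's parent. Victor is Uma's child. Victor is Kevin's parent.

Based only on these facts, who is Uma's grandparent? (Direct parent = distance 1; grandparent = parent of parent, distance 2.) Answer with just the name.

Answer: Alice

Derivation:
Reconstructing the parent chain from the given facts:
  Alice -> Trent -> Uma -> Victor -> Kevin
(each arrow means 'parent of the next')
Positions in the chain (0 = top):
  position of Alice: 0
  position of Trent: 1
  position of Uma: 2
  position of Victor: 3
  position of Kevin: 4

Uma is at position 2; the grandparent is 2 steps up the chain, i.e. position 0: Alice.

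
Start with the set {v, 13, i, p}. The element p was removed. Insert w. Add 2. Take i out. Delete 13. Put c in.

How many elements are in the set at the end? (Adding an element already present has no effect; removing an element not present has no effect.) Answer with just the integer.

Tracking the set through each operation:
Start: {13, i, p, v}
Event 1 (remove p): removed. Set: {13, i, v}
Event 2 (add w): added. Set: {13, i, v, w}
Event 3 (add 2): added. Set: {13, 2, i, v, w}
Event 4 (remove i): removed. Set: {13, 2, v, w}
Event 5 (remove 13): removed. Set: {2, v, w}
Event 6 (add c): added. Set: {2, c, v, w}

Final set: {2, c, v, w} (size 4)

Answer: 4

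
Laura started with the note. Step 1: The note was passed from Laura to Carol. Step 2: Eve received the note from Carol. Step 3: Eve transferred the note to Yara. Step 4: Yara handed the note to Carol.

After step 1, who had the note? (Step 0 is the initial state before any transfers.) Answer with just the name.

Tracking the note holder through step 1:
After step 0 (start): Laura
After step 1: Carol

At step 1, the holder is Carol.

Answer: Carol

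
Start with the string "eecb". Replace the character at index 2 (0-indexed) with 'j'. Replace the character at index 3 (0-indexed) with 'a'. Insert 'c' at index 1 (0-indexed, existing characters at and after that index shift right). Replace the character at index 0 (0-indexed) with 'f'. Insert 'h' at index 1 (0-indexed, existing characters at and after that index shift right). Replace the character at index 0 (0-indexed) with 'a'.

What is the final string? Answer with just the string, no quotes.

Applying each edit step by step:
Start: "eecb"
Op 1 (replace idx 2: 'c' -> 'j'): "eecb" -> "eejb"
Op 2 (replace idx 3: 'b' -> 'a'): "eejb" -> "eeja"
Op 3 (insert 'c' at idx 1): "eeja" -> "eceja"
Op 4 (replace idx 0: 'e' -> 'f'): "eceja" -> "fceja"
Op 5 (insert 'h' at idx 1): "fceja" -> "fhceja"
Op 6 (replace idx 0: 'f' -> 'a'): "fhceja" -> "ahceja"

Answer: ahceja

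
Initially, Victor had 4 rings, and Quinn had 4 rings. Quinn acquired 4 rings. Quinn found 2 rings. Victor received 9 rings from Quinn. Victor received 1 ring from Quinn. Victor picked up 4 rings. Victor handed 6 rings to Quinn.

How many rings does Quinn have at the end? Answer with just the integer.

Tracking counts step by step:
Start: Victor=4, Quinn=4
Event 1 (Quinn +4): Quinn: 4 -> 8. State: Victor=4, Quinn=8
Event 2 (Quinn +2): Quinn: 8 -> 10. State: Victor=4, Quinn=10
Event 3 (Quinn -> Victor, 9): Quinn: 10 -> 1, Victor: 4 -> 13. State: Victor=13, Quinn=1
Event 4 (Quinn -> Victor, 1): Quinn: 1 -> 0, Victor: 13 -> 14. State: Victor=14, Quinn=0
Event 5 (Victor +4): Victor: 14 -> 18. State: Victor=18, Quinn=0
Event 6 (Victor -> Quinn, 6): Victor: 18 -> 12, Quinn: 0 -> 6. State: Victor=12, Quinn=6

Quinn's final count: 6

Answer: 6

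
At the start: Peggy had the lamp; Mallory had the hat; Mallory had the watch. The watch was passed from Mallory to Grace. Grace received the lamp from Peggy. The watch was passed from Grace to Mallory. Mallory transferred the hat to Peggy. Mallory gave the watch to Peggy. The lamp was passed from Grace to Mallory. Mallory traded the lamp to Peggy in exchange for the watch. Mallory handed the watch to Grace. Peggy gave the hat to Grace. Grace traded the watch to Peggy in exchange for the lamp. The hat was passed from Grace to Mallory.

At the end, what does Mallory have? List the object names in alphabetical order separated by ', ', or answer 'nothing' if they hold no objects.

Tracking all object holders:
Start: lamp:Peggy, hat:Mallory, watch:Mallory
Event 1 (give watch: Mallory -> Grace). State: lamp:Peggy, hat:Mallory, watch:Grace
Event 2 (give lamp: Peggy -> Grace). State: lamp:Grace, hat:Mallory, watch:Grace
Event 3 (give watch: Grace -> Mallory). State: lamp:Grace, hat:Mallory, watch:Mallory
Event 4 (give hat: Mallory -> Peggy). State: lamp:Grace, hat:Peggy, watch:Mallory
Event 5 (give watch: Mallory -> Peggy). State: lamp:Grace, hat:Peggy, watch:Peggy
Event 6 (give lamp: Grace -> Mallory). State: lamp:Mallory, hat:Peggy, watch:Peggy
Event 7 (swap lamp<->watch: now lamp:Peggy, watch:Mallory). State: lamp:Peggy, hat:Peggy, watch:Mallory
Event 8 (give watch: Mallory -> Grace). State: lamp:Peggy, hat:Peggy, watch:Grace
Event 9 (give hat: Peggy -> Grace). State: lamp:Peggy, hat:Grace, watch:Grace
Event 10 (swap watch<->lamp: now watch:Peggy, lamp:Grace). State: lamp:Grace, hat:Grace, watch:Peggy
Event 11 (give hat: Grace -> Mallory). State: lamp:Grace, hat:Mallory, watch:Peggy

Final state: lamp:Grace, hat:Mallory, watch:Peggy
Mallory holds: hat.

Answer: hat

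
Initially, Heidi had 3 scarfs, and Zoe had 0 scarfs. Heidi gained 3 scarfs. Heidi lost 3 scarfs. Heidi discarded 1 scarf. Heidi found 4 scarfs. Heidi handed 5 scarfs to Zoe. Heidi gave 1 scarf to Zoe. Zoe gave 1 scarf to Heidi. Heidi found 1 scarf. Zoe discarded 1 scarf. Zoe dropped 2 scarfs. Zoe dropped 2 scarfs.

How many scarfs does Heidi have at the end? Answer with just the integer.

Tracking counts step by step:
Start: Heidi=3, Zoe=0
Event 1 (Heidi +3): Heidi: 3 -> 6. State: Heidi=6, Zoe=0
Event 2 (Heidi -3): Heidi: 6 -> 3. State: Heidi=3, Zoe=0
Event 3 (Heidi -1): Heidi: 3 -> 2. State: Heidi=2, Zoe=0
Event 4 (Heidi +4): Heidi: 2 -> 6. State: Heidi=6, Zoe=0
Event 5 (Heidi -> Zoe, 5): Heidi: 6 -> 1, Zoe: 0 -> 5. State: Heidi=1, Zoe=5
Event 6 (Heidi -> Zoe, 1): Heidi: 1 -> 0, Zoe: 5 -> 6. State: Heidi=0, Zoe=6
Event 7 (Zoe -> Heidi, 1): Zoe: 6 -> 5, Heidi: 0 -> 1. State: Heidi=1, Zoe=5
Event 8 (Heidi +1): Heidi: 1 -> 2. State: Heidi=2, Zoe=5
Event 9 (Zoe -1): Zoe: 5 -> 4. State: Heidi=2, Zoe=4
Event 10 (Zoe -2): Zoe: 4 -> 2. State: Heidi=2, Zoe=2
Event 11 (Zoe -2): Zoe: 2 -> 0. State: Heidi=2, Zoe=0

Heidi's final count: 2

Answer: 2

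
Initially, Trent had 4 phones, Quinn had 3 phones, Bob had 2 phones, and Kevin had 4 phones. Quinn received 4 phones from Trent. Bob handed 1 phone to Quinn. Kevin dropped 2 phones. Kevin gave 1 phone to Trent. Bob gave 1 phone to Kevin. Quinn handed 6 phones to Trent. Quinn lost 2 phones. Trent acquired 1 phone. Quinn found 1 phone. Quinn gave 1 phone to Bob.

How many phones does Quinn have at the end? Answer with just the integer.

Answer: 0

Derivation:
Tracking counts step by step:
Start: Trent=4, Quinn=3, Bob=2, Kevin=4
Event 1 (Trent -> Quinn, 4): Trent: 4 -> 0, Quinn: 3 -> 7. State: Trent=0, Quinn=7, Bob=2, Kevin=4
Event 2 (Bob -> Quinn, 1): Bob: 2 -> 1, Quinn: 7 -> 8. State: Trent=0, Quinn=8, Bob=1, Kevin=4
Event 3 (Kevin -2): Kevin: 4 -> 2. State: Trent=0, Quinn=8, Bob=1, Kevin=2
Event 4 (Kevin -> Trent, 1): Kevin: 2 -> 1, Trent: 0 -> 1. State: Trent=1, Quinn=8, Bob=1, Kevin=1
Event 5 (Bob -> Kevin, 1): Bob: 1 -> 0, Kevin: 1 -> 2. State: Trent=1, Quinn=8, Bob=0, Kevin=2
Event 6 (Quinn -> Trent, 6): Quinn: 8 -> 2, Trent: 1 -> 7. State: Trent=7, Quinn=2, Bob=0, Kevin=2
Event 7 (Quinn -2): Quinn: 2 -> 0. State: Trent=7, Quinn=0, Bob=0, Kevin=2
Event 8 (Trent +1): Trent: 7 -> 8. State: Trent=8, Quinn=0, Bob=0, Kevin=2
Event 9 (Quinn +1): Quinn: 0 -> 1. State: Trent=8, Quinn=1, Bob=0, Kevin=2
Event 10 (Quinn -> Bob, 1): Quinn: 1 -> 0, Bob: 0 -> 1. State: Trent=8, Quinn=0, Bob=1, Kevin=2

Quinn's final count: 0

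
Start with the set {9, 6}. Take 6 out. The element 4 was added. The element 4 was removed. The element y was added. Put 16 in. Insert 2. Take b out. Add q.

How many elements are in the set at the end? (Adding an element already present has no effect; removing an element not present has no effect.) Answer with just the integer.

Answer: 5

Derivation:
Tracking the set through each operation:
Start: {6, 9}
Event 1 (remove 6): removed. Set: {9}
Event 2 (add 4): added. Set: {4, 9}
Event 3 (remove 4): removed. Set: {9}
Event 4 (add y): added. Set: {9, y}
Event 5 (add 16): added. Set: {16, 9, y}
Event 6 (add 2): added. Set: {16, 2, 9, y}
Event 7 (remove b): not present, no change. Set: {16, 2, 9, y}
Event 8 (add q): added. Set: {16, 2, 9, q, y}

Final set: {16, 2, 9, q, y} (size 5)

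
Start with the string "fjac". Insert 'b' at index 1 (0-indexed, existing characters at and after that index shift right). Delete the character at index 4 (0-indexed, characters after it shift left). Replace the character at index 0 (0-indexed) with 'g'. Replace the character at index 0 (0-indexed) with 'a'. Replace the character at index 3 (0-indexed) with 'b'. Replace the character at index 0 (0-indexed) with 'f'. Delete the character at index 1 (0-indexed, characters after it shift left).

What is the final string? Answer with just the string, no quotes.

Answer: fjb

Derivation:
Applying each edit step by step:
Start: "fjac"
Op 1 (insert 'b' at idx 1): "fjac" -> "fbjac"
Op 2 (delete idx 4 = 'c'): "fbjac" -> "fbja"
Op 3 (replace idx 0: 'f' -> 'g'): "fbja" -> "gbja"
Op 4 (replace idx 0: 'g' -> 'a'): "gbja" -> "abja"
Op 5 (replace idx 3: 'a' -> 'b'): "abja" -> "abjb"
Op 6 (replace idx 0: 'a' -> 'f'): "abjb" -> "fbjb"
Op 7 (delete idx 1 = 'b'): "fbjb" -> "fjb"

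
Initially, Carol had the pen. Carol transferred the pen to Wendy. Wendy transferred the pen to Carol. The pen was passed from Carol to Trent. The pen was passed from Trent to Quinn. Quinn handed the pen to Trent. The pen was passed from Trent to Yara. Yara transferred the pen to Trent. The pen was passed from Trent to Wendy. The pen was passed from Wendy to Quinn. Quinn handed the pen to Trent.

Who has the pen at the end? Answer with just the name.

Answer: Trent

Derivation:
Tracking the pen through each event:
Start: Carol has the pen.
After event 1: Wendy has the pen.
After event 2: Carol has the pen.
After event 3: Trent has the pen.
After event 4: Quinn has the pen.
After event 5: Trent has the pen.
After event 6: Yara has the pen.
After event 7: Trent has the pen.
After event 8: Wendy has the pen.
After event 9: Quinn has the pen.
After event 10: Trent has the pen.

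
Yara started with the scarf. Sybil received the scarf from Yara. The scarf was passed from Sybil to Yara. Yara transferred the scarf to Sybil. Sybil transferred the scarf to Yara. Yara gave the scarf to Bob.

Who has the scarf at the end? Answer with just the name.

Answer: Bob

Derivation:
Tracking the scarf through each event:
Start: Yara has the scarf.
After event 1: Sybil has the scarf.
After event 2: Yara has the scarf.
After event 3: Sybil has the scarf.
After event 4: Yara has the scarf.
After event 5: Bob has the scarf.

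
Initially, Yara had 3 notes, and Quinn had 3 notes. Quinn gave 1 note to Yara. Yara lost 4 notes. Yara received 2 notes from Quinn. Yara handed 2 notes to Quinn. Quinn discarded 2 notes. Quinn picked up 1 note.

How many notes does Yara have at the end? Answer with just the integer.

Answer: 0

Derivation:
Tracking counts step by step:
Start: Yara=3, Quinn=3
Event 1 (Quinn -> Yara, 1): Quinn: 3 -> 2, Yara: 3 -> 4. State: Yara=4, Quinn=2
Event 2 (Yara -4): Yara: 4 -> 0. State: Yara=0, Quinn=2
Event 3 (Quinn -> Yara, 2): Quinn: 2 -> 0, Yara: 0 -> 2. State: Yara=2, Quinn=0
Event 4 (Yara -> Quinn, 2): Yara: 2 -> 0, Quinn: 0 -> 2. State: Yara=0, Quinn=2
Event 5 (Quinn -2): Quinn: 2 -> 0. State: Yara=0, Quinn=0
Event 6 (Quinn +1): Quinn: 0 -> 1. State: Yara=0, Quinn=1

Yara's final count: 0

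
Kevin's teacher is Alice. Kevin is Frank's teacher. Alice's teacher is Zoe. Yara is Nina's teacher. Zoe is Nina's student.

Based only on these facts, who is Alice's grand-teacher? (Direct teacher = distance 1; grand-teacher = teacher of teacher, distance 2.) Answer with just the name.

Reconstructing the teacher chain from the given facts:
  Yara -> Nina -> Zoe -> Alice -> Kevin -> Frank
(each arrow means 'teacher of the next')
Positions in the chain (0 = top):
  position of Yara: 0
  position of Nina: 1
  position of Zoe: 2
  position of Alice: 3
  position of Kevin: 4
  position of Frank: 5

Alice is at position 3; the grand-teacher is 2 steps up the chain, i.e. position 1: Nina.

Answer: Nina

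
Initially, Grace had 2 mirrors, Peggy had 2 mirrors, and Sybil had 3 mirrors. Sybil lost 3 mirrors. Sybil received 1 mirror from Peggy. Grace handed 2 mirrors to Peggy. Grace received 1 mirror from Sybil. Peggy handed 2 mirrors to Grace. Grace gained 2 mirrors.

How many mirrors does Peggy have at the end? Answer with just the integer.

Answer: 1

Derivation:
Tracking counts step by step:
Start: Grace=2, Peggy=2, Sybil=3
Event 1 (Sybil -3): Sybil: 3 -> 0. State: Grace=2, Peggy=2, Sybil=0
Event 2 (Peggy -> Sybil, 1): Peggy: 2 -> 1, Sybil: 0 -> 1. State: Grace=2, Peggy=1, Sybil=1
Event 3 (Grace -> Peggy, 2): Grace: 2 -> 0, Peggy: 1 -> 3. State: Grace=0, Peggy=3, Sybil=1
Event 4 (Sybil -> Grace, 1): Sybil: 1 -> 0, Grace: 0 -> 1. State: Grace=1, Peggy=3, Sybil=0
Event 5 (Peggy -> Grace, 2): Peggy: 3 -> 1, Grace: 1 -> 3. State: Grace=3, Peggy=1, Sybil=0
Event 6 (Grace +2): Grace: 3 -> 5. State: Grace=5, Peggy=1, Sybil=0

Peggy's final count: 1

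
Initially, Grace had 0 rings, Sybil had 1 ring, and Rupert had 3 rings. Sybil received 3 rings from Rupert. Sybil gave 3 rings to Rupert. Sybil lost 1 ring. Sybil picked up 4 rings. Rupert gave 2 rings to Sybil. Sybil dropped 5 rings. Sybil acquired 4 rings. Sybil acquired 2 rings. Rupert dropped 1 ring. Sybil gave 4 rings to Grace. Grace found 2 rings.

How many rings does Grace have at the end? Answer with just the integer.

Answer: 6

Derivation:
Tracking counts step by step:
Start: Grace=0, Sybil=1, Rupert=3
Event 1 (Rupert -> Sybil, 3): Rupert: 3 -> 0, Sybil: 1 -> 4. State: Grace=0, Sybil=4, Rupert=0
Event 2 (Sybil -> Rupert, 3): Sybil: 4 -> 1, Rupert: 0 -> 3. State: Grace=0, Sybil=1, Rupert=3
Event 3 (Sybil -1): Sybil: 1 -> 0. State: Grace=0, Sybil=0, Rupert=3
Event 4 (Sybil +4): Sybil: 0 -> 4. State: Grace=0, Sybil=4, Rupert=3
Event 5 (Rupert -> Sybil, 2): Rupert: 3 -> 1, Sybil: 4 -> 6. State: Grace=0, Sybil=6, Rupert=1
Event 6 (Sybil -5): Sybil: 6 -> 1. State: Grace=0, Sybil=1, Rupert=1
Event 7 (Sybil +4): Sybil: 1 -> 5. State: Grace=0, Sybil=5, Rupert=1
Event 8 (Sybil +2): Sybil: 5 -> 7. State: Grace=0, Sybil=7, Rupert=1
Event 9 (Rupert -1): Rupert: 1 -> 0. State: Grace=0, Sybil=7, Rupert=0
Event 10 (Sybil -> Grace, 4): Sybil: 7 -> 3, Grace: 0 -> 4. State: Grace=4, Sybil=3, Rupert=0
Event 11 (Grace +2): Grace: 4 -> 6. State: Grace=6, Sybil=3, Rupert=0

Grace's final count: 6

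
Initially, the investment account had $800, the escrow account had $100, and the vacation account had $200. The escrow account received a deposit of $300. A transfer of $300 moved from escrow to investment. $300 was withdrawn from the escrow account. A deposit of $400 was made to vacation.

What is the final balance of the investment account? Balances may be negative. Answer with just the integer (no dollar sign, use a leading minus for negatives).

Tracking account balances step by step:
Start: investment=800, escrow=100, vacation=200
Event 1 (deposit 300 to escrow): escrow: 100 + 300 = 400. Balances: investment=800, escrow=400, vacation=200
Event 2 (transfer 300 escrow -> investment): escrow: 400 - 300 = 100, investment: 800 + 300 = 1100. Balances: investment=1100, escrow=100, vacation=200
Event 3 (withdraw 300 from escrow): escrow: 100 - 300 = -200. Balances: investment=1100, escrow=-200, vacation=200
Event 4 (deposit 400 to vacation): vacation: 200 + 400 = 600. Balances: investment=1100, escrow=-200, vacation=600

Final balance of investment: 1100

Answer: 1100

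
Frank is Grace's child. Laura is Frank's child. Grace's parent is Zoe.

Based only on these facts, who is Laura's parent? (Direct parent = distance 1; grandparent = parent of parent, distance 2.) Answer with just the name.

Answer: Frank

Derivation:
Reconstructing the parent chain from the given facts:
  Zoe -> Grace -> Frank -> Laura
(each arrow means 'parent of the next')
Positions in the chain (0 = top):
  position of Zoe: 0
  position of Grace: 1
  position of Frank: 2
  position of Laura: 3

Laura is at position 3; the parent is 1 step up the chain, i.e. position 2: Frank.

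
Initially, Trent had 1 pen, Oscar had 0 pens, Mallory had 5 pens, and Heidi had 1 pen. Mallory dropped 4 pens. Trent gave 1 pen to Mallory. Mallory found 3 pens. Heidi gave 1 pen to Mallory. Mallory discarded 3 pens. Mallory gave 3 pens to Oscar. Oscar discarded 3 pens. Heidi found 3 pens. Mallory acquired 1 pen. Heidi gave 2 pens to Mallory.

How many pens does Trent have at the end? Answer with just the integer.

Answer: 0

Derivation:
Tracking counts step by step:
Start: Trent=1, Oscar=0, Mallory=5, Heidi=1
Event 1 (Mallory -4): Mallory: 5 -> 1. State: Trent=1, Oscar=0, Mallory=1, Heidi=1
Event 2 (Trent -> Mallory, 1): Trent: 1 -> 0, Mallory: 1 -> 2. State: Trent=0, Oscar=0, Mallory=2, Heidi=1
Event 3 (Mallory +3): Mallory: 2 -> 5. State: Trent=0, Oscar=0, Mallory=5, Heidi=1
Event 4 (Heidi -> Mallory, 1): Heidi: 1 -> 0, Mallory: 5 -> 6. State: Trent=0, Oscar=0, Mallory=6, Heidi=0
Event 5 (Mallory -3): Mallory: 6 -> 3. State: Trent=0, Oscar=0, Mallory=3, Heidi=0
Event 6 (Mallory -> Oscar, 3): Mallory: 3 -> 0, Oscar: 0 -> 3. State: Trent=0, Oscar=3, Mallory=0, Heidi=0
Event 7 (Oscar -3): Oscar: 3 -> 0. State: Trent=0, Oscar=0, Mallory=0, Heidi=0
Event 8 (Heidi +3): Heidi: 0 -> 3. State: Trent=0, Oscar=0, Mallory=0, Heidi=3
Event 9 (Mallory +1): Mallory: 0 -> 1. State: Trent=0, Oscar=0, Mallory=1, Heidi=3
Event 10 (Heidi -> Mallory, 2): Heidi: 3 -> 1, Mallory: 1 -> 3. State: Trent=0, Oscar=0, Mallory=3, Heidi=1

Trent's final count: 0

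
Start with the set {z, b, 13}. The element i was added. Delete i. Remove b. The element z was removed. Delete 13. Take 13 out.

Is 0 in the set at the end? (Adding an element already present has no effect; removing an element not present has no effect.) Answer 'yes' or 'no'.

Answer: no

Derivation:
Tracking the set through each operation:
Start: {13, b, z}
Event 1 (add i): added. Set: {13, b, i, z}
Event 2 (remove i): removed. Set: {13, b, z}
Event 3 (remove b): removed. Set: {13, z}
Event 4 (remove z): removed. Set: {13}
Event 5 (remove 13): removed. Set: {}
Event 6 (remove 13): not present, no change. Set: {}

Final set: {} (size 0)
0 is NOT in the final set.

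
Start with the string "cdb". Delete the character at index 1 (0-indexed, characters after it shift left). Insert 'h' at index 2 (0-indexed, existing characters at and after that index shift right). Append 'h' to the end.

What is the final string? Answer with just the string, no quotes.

Answer: cbhh

Derivation:
Applying each edit step by step:
Start: "cdb"
Op 1 (delete idx 1 = 'd'): "cdb" -> "cb"
Op 2 (insert 'h' at idx 2): "cb" -> "cbh"
Op 3 (append 'h'): "cbh" -> "cbhh"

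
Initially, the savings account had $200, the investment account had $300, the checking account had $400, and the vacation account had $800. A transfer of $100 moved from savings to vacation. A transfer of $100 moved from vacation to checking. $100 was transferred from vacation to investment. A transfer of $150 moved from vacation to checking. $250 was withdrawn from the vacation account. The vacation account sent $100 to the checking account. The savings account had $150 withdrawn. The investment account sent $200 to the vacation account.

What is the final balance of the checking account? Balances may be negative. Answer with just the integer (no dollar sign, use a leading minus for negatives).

Tracking account balances step by step:
Start: savings=200, investment=300, checking=400, vacation=800
Event 1 (transfer 100 savings -> vacation): savings: 200 - 100 = 100, vacation: 800 + 100 = 900. Balances: savings=100, investment=300, checking=400, vacation=900
Event 2 (transfer 100 vacation -> checking): vacation: 900 - 100 = 800, checking: 400 + 100 = 500. Balances: savings=100, investment=300, checking=500, vacation=800
Event 3 (transfer 100 vacation -> investment): vacation: 800 - 100 = 700, investment: 300 + 100 = 400. Balances: savings=100, investment=400, checking=500, vacation=700
Event 4 (transfer 150 vacation -> checking): vacation: 700 - 150 = 550, checking: 500 + 150 = 650. Balances: savings=100, investment=400, checking=650, vacation=550
Event 5 (withdraw 250 from vacation): vacation: 550 - 250 = 300. Balances: savings=100, investment=400, checking=650, vacation=300
Event 6 (transfer 100 vacation -> checking): vacation: 300 - 100 = 200, checking: 650 + 100 = 750. Balances: savings=100, investment=400, checking=750, vacation=200
Event 7 (withdraw 150 from savings): savings: 100 - 150 = -50. Balances: savings=-50, investment=400, checking=750, vacation=200
Event 8 (transfer 200 investment -> vacation): investment: 400 - 200 = 200, vacation: 200 + 200 = 400. Balances: savings=-50, investment=200, checking=750, vacation=400

Final balance of checking: 750

Answer: 750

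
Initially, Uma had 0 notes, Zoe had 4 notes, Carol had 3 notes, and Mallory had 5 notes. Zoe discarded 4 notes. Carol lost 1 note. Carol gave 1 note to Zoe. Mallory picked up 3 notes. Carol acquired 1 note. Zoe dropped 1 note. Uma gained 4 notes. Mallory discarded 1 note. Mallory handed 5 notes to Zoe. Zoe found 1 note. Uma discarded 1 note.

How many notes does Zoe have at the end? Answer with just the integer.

Answer: 6

Derivation:
Tracking counts step by step:
Start: Uma=0, Zoe=4, Carol=3, Mallory=5
Event 1 (Zoe -4): Zoe: 4 -> 0. State: Uma=0, Zoe=0, Carol=3, Mallory=5
Event 2 (Carol -1): Carol: 3 -> 2. State: Uma=0, Zoe=0, Carol=2, Mallory=5
Event 3 (Carol -> Zoe, 1): Carol: 2 -> 1, Zoe: 0 -> 1. State: Uma=0, Zoe=1, Carol=1, Mallory=5
Event 4 (Mallory +3): Mallory: 5 -> 8. State: Uma=0, Zoe=1, Carol=1, Mallory=8
Event 5 (Carol +1): Carol: 1 -> 2. State: Uma=0, Zoe=1, Carol=2, Mallory=8
Event 6 (Zoe -1): Zoe: 1 -> 0. State: Uma=0, Zoe=0, Carol=2, Mallory=8
Event 7 (Uma +4): Uma: 0 -> 4. State: Uma=4, Zoe=0, Carol=2, Mallory=8
Event 8 (Mallory -1): Mallory: 8 -> 7. State: Uma=4, Zoe=0, Carol=2, Mallory=7
Event 9 (Mallory -> Zoe, 5): Mallory: 7 -> 2, Zoe: 0 -> 5. State: Uma=4, Zoe=5, Carol=2, Mallory=2
Event 10 (Zoe +1): Zoe: 5 -> 6. State: Uma=4, Zoe=6, Carol=2, Mallory=2
Event 11 (Uma -1): Uma: 4 -> 3. State: Uma=3, Zoe=6, Carol=2, Mallory=2

Zoe's final count: 6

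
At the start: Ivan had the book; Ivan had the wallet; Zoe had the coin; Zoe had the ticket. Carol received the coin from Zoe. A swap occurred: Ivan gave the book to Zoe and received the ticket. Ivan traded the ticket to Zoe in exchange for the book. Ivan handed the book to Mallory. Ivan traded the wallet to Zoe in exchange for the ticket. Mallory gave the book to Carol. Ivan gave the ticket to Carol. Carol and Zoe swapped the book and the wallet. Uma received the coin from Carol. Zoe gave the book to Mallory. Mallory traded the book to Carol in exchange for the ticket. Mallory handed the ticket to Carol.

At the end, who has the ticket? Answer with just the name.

Answer: Carol

Derivation:
Tracking all object holders:
Start: book:Ivan, wallet:Ivan, coin:Zoe, ticket:Zoe
Event 1 (give coin: Zoe -> Carol). State: book:Ivan, wallet:Ivan, coin:Carol, ticket:Zoe
Event 2 (swap book<->ticket: now book:Zoe, ticket:Ivan). State: book:Zoe, wallet:Ivan, coin:Carol, ticket:Ivan
Event 3 (swap ticket<->book: now ticket:Zoe, book:Ivan). State: book:Ivan, wallet:Ivan, coin:Carol, ticket:Zoe
Event 4 (give book: Ivan -> Mallory). State: book:Mallory, wallet:Ivan, coin:Carol, ticket:Zoe
Event 5 (swap wallet<->ticket: now wallet:Zoe, ticket:Ivan). State: book:Mallory, wallet:Zoe, coin:Carol, ticket:Ivan
Event 6 (give book: Mallory -> Carol). State: book:Carol, wallet:Zoe, coin:Carol, ticket:Ivan
Event 7 (give ticket: Ivan -> Carol). State: book:Carol, wallet:Zoe, coin:Carol, ticket:Carol
Event 8 (swap book<->wallet: now book:Zoe, wallet:Carol). State: book:Zoe, wallet:Carol, coin:Carol, ticket:Carol
Event 9 (give coin: Carol -> Uma). State: book:Zoe, wallet:Carol, coin:Uma, ticket:Carol
Event 10 (give book: Zoe -> Mallory). State: book:Mallory, wallet:Carol, coin:Uma, ticket:Carol
Event 11 (swap book<->ticket: now book:Carol, ticket:Mallory). State: book:Carol, wallet:Carol, coin:Uma, ticket:Mallory
Event 12 (give ticket: Mallory -> Carol). State: book:Carol, wallet:Carol, coin:Uma, ticket:Carol

Final state: book:Carol, wallet:Carol, coin:Uma, ticket:Carol
The ticket is held by Carol.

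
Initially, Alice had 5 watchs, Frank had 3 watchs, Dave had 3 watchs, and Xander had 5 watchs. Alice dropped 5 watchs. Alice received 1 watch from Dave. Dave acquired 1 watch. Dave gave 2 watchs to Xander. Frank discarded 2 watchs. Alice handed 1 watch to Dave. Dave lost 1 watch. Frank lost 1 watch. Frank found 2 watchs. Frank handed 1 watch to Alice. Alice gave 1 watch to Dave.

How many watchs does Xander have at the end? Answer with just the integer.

Tracking counts step by step:
Start: Alice=5, Frank=3, Dave=3, Xander=5
Event 1 (Alice -5): Alice: 5 -> 0. State: Alice=0, Frank=3, Dave=3, Xander=5
Event 2 (Dave -> Alice, 1): Dave: 3 -> 2, Alice: 0 -> 1. State: Alice=1, Frank=3, Dave=2, Xander=5
Event 3 (Dave +1): Dave: 2 -> 3. State: Alice=1, Frank=3, Dave=3, Xander=5
Event 4 (Dave -> Xander, 2): Dave: 3 -> 1, Xander: 5 -> 7. State: Alice=1, Frank=3, Dave=1, Xander=7
Event 5 (Frank -2): Frank: 3 -> 1. State: Alice=1, Frank=1, Dave=1, Xander=7
Event 6 (Alice -> Dave, 1): Alice: 1 -> 0, Dave: 1 -> 2. State: Alice=0, Frank=1, Dave=2, Xander=7
Event 7 (Dave -1): Dave: 2 -> 1. State: Alice=0, Frank=1, Dave=1, Xander=7
Event 8 (Frank -1): Frank: 1 -> 0. State: Alice=0, Frank=0, Dave=1, Xander=7
Event 9 (Frank +2): Frank: 0 -> 2. State: Alice=0, Frank=2, Dave=1, Xander=7
Event 10 (Frank -> Alice, 1): Frank: 2 -> 1, Alice: 0 -> 1. State: Alice=1, Frank=1, Dave=1, Xander=7
Event 11 (Alice -> Dave, 1): Alice: 1 -> 0, Dave: 1 -> 2. State: Alice=0, Frank=1, Dave=2, Xander=7

Xander's final count: 7

Answer: 7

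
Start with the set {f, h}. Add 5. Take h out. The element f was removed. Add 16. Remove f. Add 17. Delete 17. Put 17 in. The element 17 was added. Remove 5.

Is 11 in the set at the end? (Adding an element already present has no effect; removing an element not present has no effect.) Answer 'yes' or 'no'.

Answer: no

Derivation:
Tracking the set through each operation:
Start: {f, h}
Event 1 (add 5): added. Set: {5, f, h}
Event 2 (remove h): removed. Set: {5, f}
Event 3 (remove f): removed. Set: {5}
Event 4 (add 16): added. Set: {16, 5}
Event 5 (remove f): not present, no change. Set: {16, 5}
Event 6 (add 17): added. Set: {16, 17, 5}
Event 7 (remove 17): removed. Set: {16, 5}
Event 8 (add 17): added. Set: {16, 17, 5}
Event 9 (add 17): already present, no change. Set: {16, 17, 5}
Event 10 (remove 5): removed. Set: {16, 17}

Final set: {16, 17} (size 2)
11 is NOT in the final set.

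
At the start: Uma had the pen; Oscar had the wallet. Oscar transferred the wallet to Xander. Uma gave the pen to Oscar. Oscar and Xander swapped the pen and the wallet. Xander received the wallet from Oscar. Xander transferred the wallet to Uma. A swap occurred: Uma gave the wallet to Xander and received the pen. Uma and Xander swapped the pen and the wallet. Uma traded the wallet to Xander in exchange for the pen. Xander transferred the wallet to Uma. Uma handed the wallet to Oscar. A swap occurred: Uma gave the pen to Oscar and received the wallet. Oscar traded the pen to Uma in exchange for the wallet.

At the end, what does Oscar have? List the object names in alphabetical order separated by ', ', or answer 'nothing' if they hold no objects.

Answer: wallet

Derivation:
Tracking all object holders:
Start: pen:Uma, wallet:Oscar
Event 1 (give wallet: Oscar -> Xander). State: pen:Uma, wallet:Xander
Event 2 (give pen: Uma -> Oscar). State: pen:Oscar, wallet:Xander
Event 3 (swap pen<->wallet: now pen:Xander, wallet:Oscar). State: pen:Xander, wallet:Oscar
Event 4 (give wallet: Oscar -> Xander). State: pen:Xander, wallet:Xander
Event 5 (give wallet: Xander -> Uma). State: pen:Xander, wallet:Uma
Event 6 (swap wallet<->pen: now wallet:Xander, pen:Uma). State: pen:Uma, wallet:Xander
Event 7 (swap pen<->wallet: now pen:Xander, wallet:Uma). State: pen:Xander, wallet:Uma
Event 8 (swap wallet<->pen: now wallet:Xander, pen:Uma). State: pen:Uma, wallet:Xander
Event 9 (give wallet: Xander -> Uma). State: pen:Uma, wallet:Uma
Event 10 (give wallet: Uma -> Oscar). State: pen:Uma, wallet:Oscar
Event 11 (swap pen<->wallet: now pen:Oscar, wallet:Uma). State: pen:Oscar, wallet:Uma
Event 12 (swap pen<->wallet: now pen:Uma, wallet:Oscar). State: pen:Uma, wallet:Oscar

Final state: pen:Uma, wallet:Oscar
Oscar holds: wallet.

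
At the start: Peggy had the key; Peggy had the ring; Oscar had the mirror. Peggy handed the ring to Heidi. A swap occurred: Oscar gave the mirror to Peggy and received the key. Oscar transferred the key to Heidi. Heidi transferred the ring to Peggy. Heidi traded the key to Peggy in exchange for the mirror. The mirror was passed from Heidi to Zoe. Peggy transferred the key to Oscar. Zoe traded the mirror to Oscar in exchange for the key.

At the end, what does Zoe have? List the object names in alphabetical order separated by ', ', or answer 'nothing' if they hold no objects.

Answer: key

Derivation:
Tracking all object holders:
Start: key:Peggy, ring:Peggy, mirror:Oscar
Event 1 (give ring: Peggy -> Heidi). State: key:Peggy, ring:Heidi, mirror:Oscar
Event 2 (swap mirror<->key: now mirror:Peggy, key:Oscar). State: key:Oscar, ring:Heidi, mirror:Peggy
Event 3 (give key: Oscar -> Heidi). State: key:Heidi, ring:Heidi, mirror:Peggy
Event 4 (give ring: Heidi -> Peggy). State: key:Heidi, ring:Peggy, mirror:Peggy
Event 5 (swap key<->mirror: now key:Peggy, mirror:Heidi). State: key:Peggy, ring:Peggy, mirror:Heidi
Event 6 (give mirror: Heidi -> Zoe). State: key:Peggy, ring:Peggy, mirror:Zoe
Event 7 (give key: Peggy -> Oscar). State: key:Oscar, ring:Peggy, mirror:Zoe
Event 8 (swap mirror<->key: now mirror:Oscar, key:Zoe). State: key:Zoe, ring:Peggy, mirror:Oscar

Final state: key:Zoe, ring:Peggy, mirror:Oscar
Zoe holds: key.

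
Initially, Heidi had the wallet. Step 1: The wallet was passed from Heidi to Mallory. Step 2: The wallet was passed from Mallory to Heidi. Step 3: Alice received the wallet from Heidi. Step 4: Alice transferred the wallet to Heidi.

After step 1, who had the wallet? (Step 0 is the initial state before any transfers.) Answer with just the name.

Answer: Mallory

Derivation:
Tracking the wallet holder through step 1:
After step 0 (start): Heidi
After step 1: Mallory

At step 1, the holder is Mallory.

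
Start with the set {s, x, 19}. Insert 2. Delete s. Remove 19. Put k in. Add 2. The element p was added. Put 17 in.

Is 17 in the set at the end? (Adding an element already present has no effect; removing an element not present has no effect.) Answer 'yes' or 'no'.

Answer: yes

Derivation:
Tracking the set through each operation:
Start: {19, s, x}
Event 1 (add 2): added. Set: {19, 2, s, x}
Event 2 (remove s): removed. Set: {19, 2, x}
Event 3 (remove 19): removed. Set: {2, x}
Event 4 (add k): added. Set: {2, k, x}
Event 5 (add 2): already present, no change. Set: {2, k, x}
Event 6 (add p): added. Set: {2, k, p, x}
Event 7 (add 17): added. Set: {17, 2, k, p, x}

Final set: {17, 2, k, p, x} (size 5)
17 is in the final set.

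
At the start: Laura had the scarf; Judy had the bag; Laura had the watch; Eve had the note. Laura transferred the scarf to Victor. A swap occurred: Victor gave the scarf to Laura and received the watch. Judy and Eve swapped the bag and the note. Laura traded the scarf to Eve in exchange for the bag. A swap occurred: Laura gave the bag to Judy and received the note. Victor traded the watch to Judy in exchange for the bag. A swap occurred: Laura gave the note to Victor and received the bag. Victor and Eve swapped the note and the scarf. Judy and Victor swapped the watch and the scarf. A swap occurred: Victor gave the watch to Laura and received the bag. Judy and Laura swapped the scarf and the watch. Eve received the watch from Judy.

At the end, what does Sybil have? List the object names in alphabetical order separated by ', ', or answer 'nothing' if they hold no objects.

Tracking all object holders:
Start: scarf:Laura, bag:Judy, watch:Laura, note:Eve
Event 1 (give scarf: Laura -> Victor). State: scarf:Victor, bag:Judy, watch:Laura, note:Eve
Event 2 (swap scarf<->watch: now scarf:Laura, watch:Victor). State: scarf:Laura, bag:Judy, watch:Victor, note:Eve
Event 3 (swap bag<->note: now bag:Eve, note:Judy). State: scarf:Laura, bag:Eve, watch:Victor, note:Judy
Event 4 (swap scarf<->bag: now scarf:Eve, bag:Laura). State: scarf:Eve, bag:Laura, watch:Victor, note:Judy
Event 5 (swap bag<->note: now bag:Judy, note:Laura). State: scarf:Eve, bag:Judy, watch:Victor, note:Laura
Event 6 (swap watch<->bag: now watch:Judy, bag:Victor). State: scarf:Eve, bag:Victor, watch:Judy, note:Laura
Event 7 (swap note<->bag: now note:Victor, bag:Laura). State: scarf:Eve, bag:Laura, watch:Judy, note:Victor
Event 8 (swap note<->scarf: now note:Eve, scarf:Victor). State: scarf:Victor, bag:Laura, watch:Judy, note:Eve
Event 9 (swap watch<->scarf: now watch:Victor, scarf:Judy). State: scarf:Judy, bag:Laura, watch:Victor, note:Eve
Event 10 (swap watch<->bag: now watch:Laura, bag:Victor). State: scarf:Judy, bag:Victor, watch:Laura, note:Eve
Event 11 (swap scarf<->watch: now scarf:Laura, watch:Judy). State: scarf:Laura, bag:Victor, watch:Judy, note:Eve
Event 12 (give watch: Judy -> Eve). State: scarf:Laura, bag:Victor, watch:Eve, note:Eve

Final state: scarf:Laura, bag:Victor, watch:Eve, note:Eve
Sybil holds: (nothing).

Answer: nothing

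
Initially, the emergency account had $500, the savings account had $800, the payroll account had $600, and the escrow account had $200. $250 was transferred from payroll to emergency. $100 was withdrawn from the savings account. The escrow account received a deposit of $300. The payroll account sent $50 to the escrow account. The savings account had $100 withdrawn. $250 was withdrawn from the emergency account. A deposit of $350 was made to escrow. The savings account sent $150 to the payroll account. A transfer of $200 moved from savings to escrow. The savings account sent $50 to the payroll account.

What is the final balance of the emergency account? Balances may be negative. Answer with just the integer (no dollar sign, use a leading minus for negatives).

Tracking account balances step by step:
Start: emergency=500, savings=800, payroll=600, escrow=200
Event 1 (transfer 250 payroll -> emergency): payroll: 600 - 250 = 350, emergency: 500 + 250 = 750. Balances: emergency=750, savings=800, payroll=350, escrow=200
Event 2 (withdraw 100 from savings): savings: 800 - 100 = 700. Balances: emergency=750, savings=700, payroll=350, escrow=200
Event 3 (deposit 300 to escrow): escrow: 200 + 300 = 500. Balances: emergency=750, savings=700, payroll=350, escrow=500
Event 4 (transfer 50 payroll -> escrow): payroll: 350 - 50 = 300, escrow: 500 + 50 = 550. Balances: emergency=750, savings=700, payroll=300, escrow=550
Event 5 (withdraw 100 from savings): savings: 700 - 100 = 600. Balances: emergency=750, savings=600, payroll=300, escrow=550
Event 6 (withdraw 250 from emergency): emergency: 750 - 250 = 500. Balances: emergency=500, savings=600, payroll=300, escrow=550
Event 7 (deposit 350 to escrow): escrow: 550 + 350 = 900. Balances: emergency=500, savings=600, payroll=300, escrow=900
Event 8 (transfer 150 savings -> payroll): savings: 600 - 150 = 450, payroll: 300 + 150 = 450. Balances: emergency=500, savings=450, payroll=450, escrow=900
Event 9 (transfer 200 savings -> escrow): savings: 450 - 200 = 250, escrow: 900 + 200 = 1100. Balances: emergency=500, savings=250, payroll=450, escrow=1100
Event 10 (transfer 50 savings -> payroll): savings: 250 - 50 = 200, payroll: 450 + 50 = 500. Balances: emergency=500, savings=200, payroll=500, escrow=1100

Final balance of emergency: 500

Answer: 500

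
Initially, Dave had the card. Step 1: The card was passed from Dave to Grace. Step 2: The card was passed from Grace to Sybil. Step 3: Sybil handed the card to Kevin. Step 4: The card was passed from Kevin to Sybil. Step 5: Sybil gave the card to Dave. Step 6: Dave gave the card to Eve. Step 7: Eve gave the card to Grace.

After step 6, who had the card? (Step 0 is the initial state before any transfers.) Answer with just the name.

Answer: Eve

Derivation:
Tracking the card holder through step 6:
After step 0 (start): Dave
After step 1: Grace
After step 2: Sybil
After step 3: Kevin
After step 4: Sybil
After step 5: Dave
After step 6: Eve

At step 6, the holder is Eve.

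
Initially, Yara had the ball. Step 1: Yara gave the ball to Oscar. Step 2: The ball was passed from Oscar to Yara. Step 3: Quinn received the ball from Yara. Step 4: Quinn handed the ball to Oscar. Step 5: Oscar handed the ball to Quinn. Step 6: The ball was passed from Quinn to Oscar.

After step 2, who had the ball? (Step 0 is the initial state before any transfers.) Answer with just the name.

Tracking the ball holder through step 2:
After step 0 (start): Yara
After step 1: Oscar
After step 2: Yara

At step 2, the holder is Yara.

Answer: Yara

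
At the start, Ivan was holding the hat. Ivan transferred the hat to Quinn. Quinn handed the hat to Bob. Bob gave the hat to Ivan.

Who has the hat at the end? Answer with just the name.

Answer: Ivan

Derivation:
Tracking the hat through each event:
Start: Ivan has the hat.
After event 1: Quinn has the hat.
After event 2: Bob has the hat.
After event 3: Ivan has the hat.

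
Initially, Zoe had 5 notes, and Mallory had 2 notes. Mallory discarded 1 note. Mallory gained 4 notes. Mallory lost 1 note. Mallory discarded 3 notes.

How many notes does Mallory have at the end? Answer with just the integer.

Tracking counts step by step:
Start: Zoe=5, Mallory=2
Event 1 (Mallory -1): Mallory: 2 -> 1. State: Zoe=5, Mallory=1
Event 2 (Mallory +4): Mallory: 1 -> 5. State: Zoe=5, Mallory=5
Event 3 (Mallory -1): Mallory: 5 -> 4. State: Zoe=5, Mallory=4
Event 4 (Mallory -3): Mallory: 4 -> 1. State: Zoe=5, Mallory=1

Mallory's final count: 1

Answer: 1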